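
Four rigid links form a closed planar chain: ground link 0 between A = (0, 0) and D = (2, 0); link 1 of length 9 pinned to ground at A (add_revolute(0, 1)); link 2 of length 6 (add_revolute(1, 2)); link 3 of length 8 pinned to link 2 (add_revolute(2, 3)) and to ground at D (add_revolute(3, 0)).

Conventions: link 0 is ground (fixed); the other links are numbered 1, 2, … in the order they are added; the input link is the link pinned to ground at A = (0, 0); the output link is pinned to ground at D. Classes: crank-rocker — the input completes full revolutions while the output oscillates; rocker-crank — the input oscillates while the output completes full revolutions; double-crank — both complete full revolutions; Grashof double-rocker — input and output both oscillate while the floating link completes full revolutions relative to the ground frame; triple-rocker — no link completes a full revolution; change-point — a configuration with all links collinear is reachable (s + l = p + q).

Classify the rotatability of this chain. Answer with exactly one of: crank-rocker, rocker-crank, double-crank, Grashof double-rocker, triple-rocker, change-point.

lengths: ground=2, input=9, coupler=6, output=8
sorted: s=2 (shortest), l=9 (longest), p+q=14
s + l = 11 vs p + q = 14
s + l < p + q (Grashof) with shortest = ground link → double-crank

double-crank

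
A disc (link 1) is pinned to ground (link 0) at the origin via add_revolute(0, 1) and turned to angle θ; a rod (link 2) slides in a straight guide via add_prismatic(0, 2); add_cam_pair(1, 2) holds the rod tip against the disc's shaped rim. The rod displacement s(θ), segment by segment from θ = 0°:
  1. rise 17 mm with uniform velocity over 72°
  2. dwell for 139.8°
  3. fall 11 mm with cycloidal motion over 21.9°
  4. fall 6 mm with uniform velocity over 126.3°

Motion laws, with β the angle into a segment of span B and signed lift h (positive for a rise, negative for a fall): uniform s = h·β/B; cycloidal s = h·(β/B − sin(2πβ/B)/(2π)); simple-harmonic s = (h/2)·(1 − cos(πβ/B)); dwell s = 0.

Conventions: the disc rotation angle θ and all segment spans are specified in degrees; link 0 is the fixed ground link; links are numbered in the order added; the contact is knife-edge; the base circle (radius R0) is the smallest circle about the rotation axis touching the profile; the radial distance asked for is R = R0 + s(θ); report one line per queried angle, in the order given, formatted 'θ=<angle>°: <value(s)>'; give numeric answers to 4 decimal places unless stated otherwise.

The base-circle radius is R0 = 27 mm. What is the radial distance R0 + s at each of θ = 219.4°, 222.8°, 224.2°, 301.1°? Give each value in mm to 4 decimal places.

segment 1 (0° to 72°, uniform, h = 17) is passed completely: s = 0.0000 + (17) = 17.0000
segment 2 (72° to 211.8°, dwell): s unchanged at 17.0000
θ = 219.4° falls in segment 3 (211.8° to 233.7°, cycloidal, h = -11): β = 219.4 − 211.8 = 7.6°, B = 21.9°; Δs = -11·(0.3470 − sin(2π·0.3470)/(2π)) = -2.3821; s = 17.0000 − 2.3821 = 14.6179
θ = 222.8° falls in segment 3 (211.8° to 233.7°, cycloidal, h = -11): β = 222.8 − 211.8 = 11°, B = 21.9°; Δs = -11·(0.5023 − sin(2π·0.5023)/(2π)) = -5.5502; s = 17.0000 − 5.5502 = 11.4498
θ = 224.2° falls in segment 3 (211.8° to 233.7°, cycloidal, h = -11): β = 224.2 − 211.8 = 12.4°, B = 21.9°; Δs = -11·(0.5662 − sin(2π·0.5662)/(2π)) = -6.9358; s = 17.0000 − 6.9358 = 10.0642
segment 3 (211.8° to 233.7°, cycloidal, h = -11) is passed completely: s = 17.0000 + (-11) = 6.0000
θ = 301.1° falls in segment 4 (233.7° to 360°, uniform, h = -6): β = 301.1 − 233.7 = 67.4°, B = 126.3°; Δs = -6·67.4/126.3 = -3.2019; s = 6.0000 − 3.2019 = 2.7981
θ=219.4°: R = R0 + s = 27 + 14.6179 = 41.6179
θ=222.8°: R = R0 + s = 27 + 11.4498 = 38.4498
θ=224.2°: R = R0 + s = 27 + 10.0642 = 37.0642
θ=301.1°: R = R0 + s = 27 + 2.7981 = 29.7981

θ=219.4°: 41.6179
θ=222.8°: 38.4498
θ=224.2°: 37.0642
θ=301.1°: 29.7981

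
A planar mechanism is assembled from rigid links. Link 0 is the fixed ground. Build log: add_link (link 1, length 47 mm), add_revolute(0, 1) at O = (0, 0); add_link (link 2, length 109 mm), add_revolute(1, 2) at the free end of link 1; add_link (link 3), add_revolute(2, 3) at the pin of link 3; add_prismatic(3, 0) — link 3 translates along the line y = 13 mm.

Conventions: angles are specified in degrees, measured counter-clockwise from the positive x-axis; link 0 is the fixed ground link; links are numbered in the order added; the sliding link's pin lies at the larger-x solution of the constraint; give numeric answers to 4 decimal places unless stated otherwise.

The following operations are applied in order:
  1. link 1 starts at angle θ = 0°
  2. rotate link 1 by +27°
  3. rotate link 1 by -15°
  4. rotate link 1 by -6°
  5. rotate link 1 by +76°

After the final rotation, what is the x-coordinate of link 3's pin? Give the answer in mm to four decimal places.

geometry: r = 47 mm, L = 109 mm, e = 13 mm; θ starts at 0°
rotate link 1 by +27°: θ ← 0° +27° = 27°
rotate link 1 by -15°: θ ← 27° -15° = 12°
rotate link 1 by -6°: θ ← 12° -6° = 6°
rotate link 1 by +76°: θ ← 6° +76° = 82°
crank pin P = (r cos θ, r sin θ) = (6.541136, 46.542599)
h = r sin θ − e = 46.542599 − 13 = 33.542599
x = r cos θ + √(L² − h²) = 6.541136 + 103.710626 = 110.251762

110.2518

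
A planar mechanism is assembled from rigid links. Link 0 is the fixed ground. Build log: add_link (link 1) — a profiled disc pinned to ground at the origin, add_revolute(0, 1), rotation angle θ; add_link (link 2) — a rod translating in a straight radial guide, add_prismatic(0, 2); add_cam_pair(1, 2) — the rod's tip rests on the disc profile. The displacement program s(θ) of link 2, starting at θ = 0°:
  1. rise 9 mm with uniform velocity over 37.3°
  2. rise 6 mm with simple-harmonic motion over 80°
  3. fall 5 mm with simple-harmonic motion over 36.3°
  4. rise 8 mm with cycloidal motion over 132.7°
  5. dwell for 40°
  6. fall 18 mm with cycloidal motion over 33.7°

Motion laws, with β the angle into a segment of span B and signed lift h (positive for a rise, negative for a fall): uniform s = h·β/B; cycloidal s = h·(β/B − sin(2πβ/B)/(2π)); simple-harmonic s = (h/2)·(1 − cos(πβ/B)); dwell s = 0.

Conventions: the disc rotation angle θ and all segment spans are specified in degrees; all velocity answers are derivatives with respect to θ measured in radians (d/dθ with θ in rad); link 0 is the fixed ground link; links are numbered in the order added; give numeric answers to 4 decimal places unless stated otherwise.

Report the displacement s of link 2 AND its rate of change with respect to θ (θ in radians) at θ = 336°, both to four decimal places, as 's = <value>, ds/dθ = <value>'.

seg 1 [0°–37.3°] uniform, h=9: full span → s += 9 → s = 9.0000
seg 2 [37.3°–117.3°] simple-harmonic, h=6: full span → s += 6 → s = 15.0000
seg 3 [117.3°–153.6°] simple-harmonic, h=-5: full span → s += -5 → s = 10.0000
seg 4 [153.6°–286.3°] cycloidal, h=8: full span → s += 8 → s = 18.0000
seg 5 [286.3°–326.3°] dwell: s stays 18.0000
seg 6 [326.3°–360°] cycloidal, h=-18: θ=336° here. β=9.7, B=33.7. -18·(0.2878 − sin(2π·0.2878)/(2π)) = -2.3968 → s = 15.6032
velocity in seg [326.3°–360°] (cycloidal), θ in radians: β = 9.7° = 0.1693 rad, B = 33.7° = 0.5882 rad; ds/dθ = (h/B)(1 − cos(2πβ/B)) = ((-18)/0.5882)(1 − cos(2π·0.2878)) = -37.809636 mm/rad

s = 15.6032, ds/dθ = -37.8096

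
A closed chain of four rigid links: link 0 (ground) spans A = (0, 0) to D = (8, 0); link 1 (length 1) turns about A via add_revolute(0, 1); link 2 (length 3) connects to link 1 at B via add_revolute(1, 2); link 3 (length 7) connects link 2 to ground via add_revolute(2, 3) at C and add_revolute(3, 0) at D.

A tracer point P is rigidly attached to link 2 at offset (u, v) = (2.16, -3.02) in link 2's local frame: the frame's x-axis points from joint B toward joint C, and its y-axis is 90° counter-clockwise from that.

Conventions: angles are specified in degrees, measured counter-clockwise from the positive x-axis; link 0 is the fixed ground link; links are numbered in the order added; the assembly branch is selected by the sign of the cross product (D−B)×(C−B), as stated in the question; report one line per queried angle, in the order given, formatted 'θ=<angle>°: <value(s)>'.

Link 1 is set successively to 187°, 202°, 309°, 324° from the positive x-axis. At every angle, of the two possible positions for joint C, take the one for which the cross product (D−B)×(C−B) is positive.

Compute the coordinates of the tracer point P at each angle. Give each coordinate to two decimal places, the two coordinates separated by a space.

A=(0,0), D=(8.00,0)
θ=187°: B = A + 1.00·(cos187°, sin187°) = (-0.9925, -0.1219)
θ=187°: |BD| = 8.9934
θ=187°: circle(B,3.00) ∩ circle(D,7.00): a=2.2728, h=1.9581
θ=187°:   candidates: C₊=(1.2535,1.8669) cross=17.610; C₋=(1.3066,-2.0490) cross=-17.610
θ=187°:   branch + wants cross > 0 → take C=(1.2535,1.8669) (cross=17.610)
θ=187°: ex = (C−B)/|BC| = (0.7487,0.6629); ey = (-0.6629,0.7487)
θ=187°: P = B + 2.16·ex + -3.02·ey = (2.6266,-0.9510)
θ=202°: B = A + 1.00·(cos202°, sin202°) = (-0.9272, -0.3746)
θ=202°: |BD| = 8.9350
θ=202°: circle(B,3.00) ∩ circle(D,7.00): a=2.2291, h=2.0077
θ=202°:   candidates: C₊=(1.2158,1.7248) cross=17.939; C₋=(1.3842,-2.2871) cross=-17.939
θ=202°:   branch + wants cross > 0 → take C=(1.2158,1.7248) (cross=17.939)
θ=202°: ex = (C−B)/|BC| = (0.7143,0.6998); ey = (-0.6998,0.7143)
θ=202°: P = B + 2.16·ex + -3.02·ey = (2.7292,-1.0203)
θ=309°: B = A + 1.00·(cos309°, sin309°) = (0.6293, -0.7771)
θ=309°: |BD| = 7.4115
θ=309°: circle(B,3.00) ∩ circle(D,7.00): a=1.0073, h=2.8258
θ=309°:   candidates: C₊=(1.3347,2.1387) cross=20.944; C₋=(1.9273,-3.4818) cross=-20.944
θ=309°:   branch + wants cross > 0 → take C=(1.3347,2.1387) (cross=20.944)
θ=309°: ex = (C−B)/|BC| = (0.2351,0.9720); ey = (-0.9720,0.2351)
θ=309°: P = B + 2.16·ex + -3.02·ey = (4.0725,0.6122)
θ=324°: B = A + 1.00·(cos324°, sin324°) = (0.8090, -0.5878)
θ=324°: |BD| = 7.2150
θ=324°: circle(B,3.00) ∩ circle(D,7.00): a=0.8355, h=2.8813
θ=324°:   candidates: C₊=(1.4070,2.3520) cross=20.789; C₋=(1.8764,-3.3915) cross=-20.789
θ=324°:   branch + wants cross > 0 → take C=(1.4070,2.3520) (cross=20.789)
θ=324°: ex = (C−B)/|BC| = (0.1993,0.9799); ey = (-0.9799,0.1993)
θ=324°: P = B + 2.16·ex + -3.02·ey = (4.1989,0.9269)

θ=187°: 2.63 -0.95
θ=202°: 2.73 -1.02
θ=309°: 4.07 0.61
θ=324°: 4.20 0.93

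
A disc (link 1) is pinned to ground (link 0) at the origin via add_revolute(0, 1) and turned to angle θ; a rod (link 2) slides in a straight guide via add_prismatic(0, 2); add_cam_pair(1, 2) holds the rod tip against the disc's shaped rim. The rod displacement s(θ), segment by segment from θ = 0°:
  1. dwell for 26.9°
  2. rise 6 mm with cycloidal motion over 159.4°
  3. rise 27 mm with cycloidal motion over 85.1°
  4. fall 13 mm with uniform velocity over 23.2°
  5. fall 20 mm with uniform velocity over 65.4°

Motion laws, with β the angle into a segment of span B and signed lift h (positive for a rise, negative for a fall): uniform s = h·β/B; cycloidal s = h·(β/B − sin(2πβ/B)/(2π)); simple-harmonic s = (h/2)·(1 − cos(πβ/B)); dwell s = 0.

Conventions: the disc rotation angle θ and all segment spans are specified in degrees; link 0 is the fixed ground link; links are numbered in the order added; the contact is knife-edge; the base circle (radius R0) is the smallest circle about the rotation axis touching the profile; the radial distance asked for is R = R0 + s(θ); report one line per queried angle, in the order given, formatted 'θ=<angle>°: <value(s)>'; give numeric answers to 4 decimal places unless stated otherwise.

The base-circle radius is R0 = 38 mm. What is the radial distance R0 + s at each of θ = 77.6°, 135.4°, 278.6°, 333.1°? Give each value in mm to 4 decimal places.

segment 1 (0° to 26.9°, dwell): s unchanged at 0.0000
θ = 77.6° falls in segment 2 (26.9° to 186.3°, cycloidal, h = 6): β = 77.6 − 26.9 = 50.7°, B = 159.4°; Δs = 6·(0.3181 − sin(2π·0.3181)/(2π)) = 1.0395; s = 0.0000 + 1.0395 = 1.0395
θ = 135.4° falls in segment 2 (26.9° to 186.3°, cycloidal, h = 6): β = 135.4 − 26.9 = 108.5°, B = 159.4°; Δs = 6·(0.6807 − sin(2π·0.6807)/(2π)) = 4.9498; s = 0.0000 + 4.9498 = 4.9498
segment 2 (26.9° to 186.3°, cycloidal, h = 6) is passed completely: s = 0.0000 + (6) = 6.0000
segment 3 (186.3° to 271.4°, cycloidal, h = 27) is passed completely: s = 6.0000 + (27) = 33.0000
θ = 278.6° falls in segment 4 (271.4° to 294.6°, uniform, h = -13): β = 278.6 − 271.4 = 7.2°, B = 23.2°; Δs = -13·7.2/23.2 = -4.0345; s = 33.0000 − 4.0345 = 28.9655
segment 4 (271.4° to 294.6°, uniform, h = -13) is passed completely: s = 33.0000 + (-13) = 20.0000
θ = 333.1° falls in segment 5 (294.6° to 360°, uniform, h = -20): β = 333.1 − 294.6 = 38.5°, B = 65.4°; Δs = -20·38.5/65.4 = -11.7737; s = 20.0000 − 11.7737 = 8.2263
θ=77.6°: R = R0 + s = 38 + 1.0395 = 39.0395
θ=135.4°: R = R0 + s = 38 + 4.9498 = 42.9498
θ=278.6°: R = R0 + s = 38 + 28.9655 = 66.9655
θ=333.1°: R = R0 + s = 38 + 8.2263 = 46.2263

θ=77.6°: 39.0395
θ=135.4°: 42.9498
θ=278.6°: 66.9655
θ=333.1°: 46.2263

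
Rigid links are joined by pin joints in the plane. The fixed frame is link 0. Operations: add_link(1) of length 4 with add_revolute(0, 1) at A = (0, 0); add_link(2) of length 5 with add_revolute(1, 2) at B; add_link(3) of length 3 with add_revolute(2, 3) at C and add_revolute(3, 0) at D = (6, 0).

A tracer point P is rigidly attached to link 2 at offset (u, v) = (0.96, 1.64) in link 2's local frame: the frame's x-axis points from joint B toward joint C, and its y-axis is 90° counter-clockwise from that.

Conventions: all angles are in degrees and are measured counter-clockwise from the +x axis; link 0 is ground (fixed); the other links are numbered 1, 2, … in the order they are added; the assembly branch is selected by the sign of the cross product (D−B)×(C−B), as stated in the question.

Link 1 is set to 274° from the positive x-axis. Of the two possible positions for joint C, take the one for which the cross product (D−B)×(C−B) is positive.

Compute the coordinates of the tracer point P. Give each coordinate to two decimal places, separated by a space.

A=(0,0), D=(6.00,0)
B = A + 4.00·(cos274°, sin274°) = (0.2790, -3.9903)
|BD| = 6.9751
circle(B,5.00) ∩ circle(D,3.00): a=4.6345, h=1.8766
  candidates: C₊=(3.0067,0.2002) cross=13.089; C₋=(5.1538,-2.8782) cross=-13.089
  branch + wants cross > 0 → take C=(3.0067,0.2002) (cross=13.089)
ex = (C−B)/|BC| = (0.5455,0.8381); ey = (-0.8381,0.5455)
P = B + 0.96·ex + 1.64·ey = (-0.5717,-2.2910)

-0.57 -2.29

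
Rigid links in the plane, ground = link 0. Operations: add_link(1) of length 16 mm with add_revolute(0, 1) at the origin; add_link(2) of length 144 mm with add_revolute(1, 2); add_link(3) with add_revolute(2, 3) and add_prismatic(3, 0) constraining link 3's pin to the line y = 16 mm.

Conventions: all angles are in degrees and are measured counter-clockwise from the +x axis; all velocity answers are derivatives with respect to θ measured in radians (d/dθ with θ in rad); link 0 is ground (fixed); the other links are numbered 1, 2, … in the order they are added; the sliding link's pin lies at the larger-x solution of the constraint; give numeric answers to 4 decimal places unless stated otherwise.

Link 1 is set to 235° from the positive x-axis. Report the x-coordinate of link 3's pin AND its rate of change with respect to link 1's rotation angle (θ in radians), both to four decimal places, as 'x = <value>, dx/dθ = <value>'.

geometry: r = 16 mm, L = 144 mm, e = 16 mm
crank pin P = (r cos θ, r sin θ) = (-9.177223, -13.106433)
h = r sin θ − e = -13.106433 − 16 = -29.106433
x = r cos θ + √(L² − h²) = -9.177223 + 141.027712 = 131.850489
dx/dθ = −r sin θ − h·r cos θ/√(L² − h²) (θ in radians; h = -29.106433) = 11.212364

x = 131.8505, dx/dθ = 11.2124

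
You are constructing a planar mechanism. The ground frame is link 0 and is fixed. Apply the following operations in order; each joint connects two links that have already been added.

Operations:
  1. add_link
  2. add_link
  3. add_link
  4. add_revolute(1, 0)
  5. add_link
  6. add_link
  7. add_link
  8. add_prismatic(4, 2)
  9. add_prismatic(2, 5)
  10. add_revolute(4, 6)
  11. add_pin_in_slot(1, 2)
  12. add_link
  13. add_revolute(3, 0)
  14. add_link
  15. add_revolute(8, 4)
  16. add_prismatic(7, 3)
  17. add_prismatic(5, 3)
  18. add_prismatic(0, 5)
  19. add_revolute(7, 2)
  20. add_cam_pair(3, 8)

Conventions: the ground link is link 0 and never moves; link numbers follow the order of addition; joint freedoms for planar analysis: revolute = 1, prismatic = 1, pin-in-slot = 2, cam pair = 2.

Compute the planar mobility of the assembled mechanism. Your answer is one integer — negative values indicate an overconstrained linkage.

link 0 = ground. State L|J1|J2 = 1|0|0
+link1  2|0|0
+link2  3|0|0
+link3  4|0|0
R(1,0) f=1→J1  4|1|0
+link4  5|1|0
+link5  6|1|0
+link6  7|1|0
P(4,2) f=1→J1  7|2|0
P(2,5) f=1→J1  7|3|0
R(4,6) f=1→J1  7|4|0
PS(1,2) f=2→J2  7|4|1
+link7  8|4|1
R(3,0) f=1→J1  8|5|1
+link8  9|5|1
R(8,4) f=1→J1  9|6|1
P(7,3) f=1→J1  9|7|1
P(5,3) f=1→J1  9|8|1
P(0,5) f=1→J1  9|9|1
R(7,2) f=1→J1  9|10|1
C(3,8) f=2→J2  9|10|2
M = 3(9−1)−2·10−2 = 24−20−2 = 2

M = 2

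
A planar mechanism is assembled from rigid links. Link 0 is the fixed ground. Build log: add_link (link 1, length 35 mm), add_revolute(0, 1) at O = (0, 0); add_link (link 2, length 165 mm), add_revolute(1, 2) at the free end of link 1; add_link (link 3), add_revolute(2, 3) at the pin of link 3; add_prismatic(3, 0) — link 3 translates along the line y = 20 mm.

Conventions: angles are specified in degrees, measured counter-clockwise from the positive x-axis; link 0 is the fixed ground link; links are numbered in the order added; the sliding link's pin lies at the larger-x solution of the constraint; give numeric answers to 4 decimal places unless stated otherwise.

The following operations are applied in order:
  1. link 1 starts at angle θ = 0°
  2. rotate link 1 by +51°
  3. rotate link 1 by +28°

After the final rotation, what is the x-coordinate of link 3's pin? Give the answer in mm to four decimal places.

geometry: r = 35 mm, L = 165 mm, e = 20 mm; θ starts at 0°
rotate link 1 by +51°: θ ← 0° +51° = 51°
rotate link 1 by +28°: θ ← 51° +28° = 79°
crank pin P = (r cos θ, r sin θ) = (6.678315, 34.356951)
h = r sin θ − e = 34.356951 − 20 = 14.356951
x = r cos θ + √(L² − h²) = 6.678315 + 164.374201 = 171.052516

171.0525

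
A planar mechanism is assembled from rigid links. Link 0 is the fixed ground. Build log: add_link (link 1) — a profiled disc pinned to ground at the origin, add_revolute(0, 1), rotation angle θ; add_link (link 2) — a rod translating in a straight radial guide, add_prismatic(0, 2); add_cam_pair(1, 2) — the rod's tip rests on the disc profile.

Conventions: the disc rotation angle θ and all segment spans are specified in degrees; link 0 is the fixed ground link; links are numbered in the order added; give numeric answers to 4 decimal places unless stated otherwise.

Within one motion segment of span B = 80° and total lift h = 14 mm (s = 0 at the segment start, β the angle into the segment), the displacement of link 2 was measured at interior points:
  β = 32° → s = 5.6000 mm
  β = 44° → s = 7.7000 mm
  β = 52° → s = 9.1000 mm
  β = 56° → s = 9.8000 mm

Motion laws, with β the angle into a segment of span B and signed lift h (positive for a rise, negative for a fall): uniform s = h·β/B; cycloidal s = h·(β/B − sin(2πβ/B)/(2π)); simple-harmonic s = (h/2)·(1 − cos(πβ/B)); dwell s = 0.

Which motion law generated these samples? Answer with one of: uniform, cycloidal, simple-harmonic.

candidates at β/B = r: uniform s = h·r (linear in β); cycloidal s = h·(r − sin(2πr)/(2π)); simple-harmonic s = (h/2)(1 − cos(πr))
β=32°: printed 5.6000 | uniform 5.6000, cycloidal 4.2903, simple-harmonic 4.8369
β=44°: printed 7.7000 | uniform 7.7000, cycloidal 8.3885, simple-harmonic 8.0950
β=52°: printed 9.1000 | uniform 9.1000, cycloidal 10.9026, simple-harmonic 10.1779
β=56°: printed 9.8000 | uniform 9.8000, cycloidal 11.9191, simple-harmonic 11.1145
only one law matches every sample → uniform

uniform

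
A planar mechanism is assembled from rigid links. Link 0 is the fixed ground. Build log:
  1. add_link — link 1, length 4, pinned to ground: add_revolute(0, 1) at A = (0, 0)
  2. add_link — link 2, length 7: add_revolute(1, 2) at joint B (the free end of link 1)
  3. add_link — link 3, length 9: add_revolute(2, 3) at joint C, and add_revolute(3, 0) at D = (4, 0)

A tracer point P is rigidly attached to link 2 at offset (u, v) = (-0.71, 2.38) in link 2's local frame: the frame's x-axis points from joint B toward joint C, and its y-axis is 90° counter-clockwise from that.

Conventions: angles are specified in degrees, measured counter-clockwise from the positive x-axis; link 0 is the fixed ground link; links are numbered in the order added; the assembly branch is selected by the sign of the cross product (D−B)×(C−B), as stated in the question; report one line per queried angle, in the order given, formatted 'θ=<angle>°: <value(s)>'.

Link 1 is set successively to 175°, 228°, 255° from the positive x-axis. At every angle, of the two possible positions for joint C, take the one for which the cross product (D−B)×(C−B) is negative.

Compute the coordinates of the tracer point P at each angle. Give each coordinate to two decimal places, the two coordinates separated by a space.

A=(0,0), D=(4.00,0)
θ=175°: B = A + 4.00·(cos175°, sin175°) = (-3.9848, 0.3486)
θ=175°: |BD| = 7.9924
θ=175°: circle(B,7.00) ∩ circle(D,9.00): a=1.9943, h=6.7099
θ=175°:   candidates: C₊=(-1.6997,6.9652) cross=53.628; C₋=(-2.2851,-6.4419) cross=-53.628
θ=175°:   branch - wants cross < 0 → take C=(-2.2851,-6.4419) (cross=-53.628)
θ=175°: ex = (C−B)/|BC| = (0.2428,-0.9701); ey = (0.9701,0.2428)
θ=175°: P = B + -0.71·ex + 2.38·ey = (-1.8484,1.6153)
θ=228°: B = A + 4.00·(cos228°, sin228°) = (-2.6765, -2.9726)
θ=228°: |BD| = 7.3084
θ=228°: circle(B,7.00) ∩ circle(D,9.00): a=1.4649, h=6.8450
θ=228°:   candidates: C₊=(-4.1224,3.8765) cross=50.026; C₋=(1.4459,-8.6300) cross=-50.026
θ=228°:   branch - wants cross < 0 → take C=(1.4459,-8.6300) (cross=-50.026)
θ=228°: ex = (C−B)/|BC| = (0.5889,-0.8082); ey = (0.8082,0.5889)
θ=228°: P = B + -0.71·ex + 2.38·ey = (-1.1711,-0.9972)
θ=255°: B = A + 4.00·(cos255°, sin255°) = (-1.0353, -3.8637)
θ=255°: |BD| = 6.3468
θ=255°: circle(B,7.00) ∩ circle(D,9.00): a=0.6525, h=6.9695
θ=255°:   candidates: C₊=(-4.7604,2.0628) cross=44.234; C₋=(3.7251,-8.9958) cross=-44.234
θ=255°:   branch - wants cross < 0 → take C=(3.7251,-8.9958) (cross=-44.234)
θ=255°: ex = (C−B)/|BC| = (0.6801,-0.7332); ey = (0.7332,0.6801)
θ=255°: P = B + -0.71·ex + 2.38·ey = (0.2268,-1.7246)

θ=175°: -1.85 1.62
θ=228°: -1.17 -1.00
θ=255°: 0.23 -1.72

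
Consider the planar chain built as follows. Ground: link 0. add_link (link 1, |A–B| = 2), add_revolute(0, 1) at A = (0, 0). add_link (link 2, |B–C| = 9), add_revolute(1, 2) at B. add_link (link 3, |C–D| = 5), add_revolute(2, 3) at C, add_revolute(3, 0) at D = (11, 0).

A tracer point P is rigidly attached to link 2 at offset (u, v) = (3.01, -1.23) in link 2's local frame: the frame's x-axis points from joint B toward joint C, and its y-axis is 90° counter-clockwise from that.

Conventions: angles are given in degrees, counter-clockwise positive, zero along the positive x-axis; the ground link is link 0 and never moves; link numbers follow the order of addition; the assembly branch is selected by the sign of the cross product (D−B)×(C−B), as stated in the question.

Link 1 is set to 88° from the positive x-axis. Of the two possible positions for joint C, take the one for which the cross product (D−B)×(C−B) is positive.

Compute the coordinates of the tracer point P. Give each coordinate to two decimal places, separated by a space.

A=(0,0), D=(11.00,0)
B = A + 2.00·(cos88°, sin88°) = (0.0698, 1.9988)
|BD| = 11.1115
circle(B,9.00) ∩ circle(D,5.00): a=8.0756, h=3.9729
  candidates: C₊=(8.7284,4.4542) cross=44.145; C₋=(7.2991,-3.3620) cross=-44.145
  branch + wants cross > 0 → take C=(8.7284,4.4542) (cross=44.145)
ex = (C−B)/|BC| = (0.9621,0.2728); ey = (-0.2728,0.9621)
P = B + 3.01·ex + -1.23·ey = (3.3012,1.6366)

3.30 1.64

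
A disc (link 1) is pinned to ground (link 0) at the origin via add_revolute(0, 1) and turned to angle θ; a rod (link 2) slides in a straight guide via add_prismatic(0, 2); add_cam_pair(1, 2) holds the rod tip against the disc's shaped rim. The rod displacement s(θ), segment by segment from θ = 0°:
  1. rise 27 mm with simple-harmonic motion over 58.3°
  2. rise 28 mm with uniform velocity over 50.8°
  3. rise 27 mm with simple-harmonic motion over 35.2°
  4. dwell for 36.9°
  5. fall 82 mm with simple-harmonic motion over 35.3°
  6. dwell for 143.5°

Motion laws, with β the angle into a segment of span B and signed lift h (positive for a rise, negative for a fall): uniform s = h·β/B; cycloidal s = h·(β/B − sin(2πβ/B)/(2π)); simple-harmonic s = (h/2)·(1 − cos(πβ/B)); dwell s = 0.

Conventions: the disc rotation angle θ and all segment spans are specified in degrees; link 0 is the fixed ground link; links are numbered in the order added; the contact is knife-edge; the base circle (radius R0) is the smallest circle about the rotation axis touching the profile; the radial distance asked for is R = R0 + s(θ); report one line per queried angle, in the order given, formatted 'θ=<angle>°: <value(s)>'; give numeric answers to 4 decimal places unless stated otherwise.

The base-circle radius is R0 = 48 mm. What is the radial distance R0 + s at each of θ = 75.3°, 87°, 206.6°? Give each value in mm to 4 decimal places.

segment 1 (0° to 58.3°, simple-harmonic, h = 27) is passed completely: s = 0.0000 + (27) = 27.0000
θ = 75.3° falls in segment 2 (58.3° to 109.1°, uniform, h = 28): β = 75.3 − 58.3 = 17°, B = 50.8°; Δs = 28·17/50.8 = 9.3701; s = 27.0000 + 9.3701 = 36.3701
θ = 87° falls in segment 2 (58.3° to 109.1°, uniform, h = 28): β = 87 − 58.3 = 28.7°, B = 50.8°; Δs = 28·28.7/50.8 = 15.8189; s = 27.0000 + 15.8189 = 42.8189
segment 2 (58.3° to 109.1°, uniform, h = 28) is passed completely: s = 27.0000 + (28) = 55.0000
segment 3 (109.1° to 144.3°, simple-harmonic, h = 27) is passed completely: s = 55.0000 + (27) = 82.0000
segment 4 (144.3° to 181.2°, dwell): s unchanged at 82.0000
θ = 206.6° falls in segment 5 (181.2° to 216.5°, simple-harmonic, h = -82): β = 206.6 − 181.2 = 25.4°, B = 35.3°; Δs = -82/2·(1 − cos(π·0.7195)) = -67.0894; s = 82.0000 − 67.0894 = 14.9106
θ=75.3°: R = R0 + s = 48 + 36.3701 = 84.3701
θ=87°: R = R0 + s = 48 + 42.8189 = 90.8189
θ=206.6°: R = R0 + s = 48 + 14.9106 = 62.9106

θ=75.3°: 84.3701
θ=87°: 90.8189
θ=206.6°: 62.9106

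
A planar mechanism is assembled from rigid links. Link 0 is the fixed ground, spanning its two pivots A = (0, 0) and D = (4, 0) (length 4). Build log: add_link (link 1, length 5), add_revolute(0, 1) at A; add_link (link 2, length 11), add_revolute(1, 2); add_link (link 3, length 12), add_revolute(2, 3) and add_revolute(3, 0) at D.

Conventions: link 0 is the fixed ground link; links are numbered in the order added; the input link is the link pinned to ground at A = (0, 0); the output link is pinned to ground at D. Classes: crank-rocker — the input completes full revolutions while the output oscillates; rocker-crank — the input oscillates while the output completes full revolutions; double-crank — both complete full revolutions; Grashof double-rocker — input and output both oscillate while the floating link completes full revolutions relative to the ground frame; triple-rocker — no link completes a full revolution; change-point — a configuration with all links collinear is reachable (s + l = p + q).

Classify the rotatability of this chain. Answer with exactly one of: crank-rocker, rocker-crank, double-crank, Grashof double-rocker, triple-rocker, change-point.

lengths: ground=4, input=5, coupler=11, output=12
sorted: s=4 (shortest), l=12 (longest), p+q=16
s + l = 16 vs p + q = 16
s + l = p + q → change-point (collinear configuration reachable)

change-point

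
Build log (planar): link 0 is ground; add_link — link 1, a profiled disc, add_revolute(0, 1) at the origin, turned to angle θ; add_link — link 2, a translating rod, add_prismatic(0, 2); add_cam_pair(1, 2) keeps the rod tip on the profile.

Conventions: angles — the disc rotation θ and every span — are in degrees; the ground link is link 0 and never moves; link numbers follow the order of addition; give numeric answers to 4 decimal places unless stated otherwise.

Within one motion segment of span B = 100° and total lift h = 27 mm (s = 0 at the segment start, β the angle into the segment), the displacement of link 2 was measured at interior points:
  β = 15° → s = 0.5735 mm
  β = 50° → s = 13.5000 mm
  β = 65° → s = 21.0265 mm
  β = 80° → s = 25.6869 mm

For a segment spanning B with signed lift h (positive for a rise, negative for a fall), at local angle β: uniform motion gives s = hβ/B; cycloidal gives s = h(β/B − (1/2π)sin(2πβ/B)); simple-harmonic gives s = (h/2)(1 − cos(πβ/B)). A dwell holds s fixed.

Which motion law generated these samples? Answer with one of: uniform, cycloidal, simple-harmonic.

candidates at β/B = r: uniform s = h·r (linear in β); cycloidal s = h·(r − sin(2πr)/(2π)); simple-harmonic s = (h/2)(1 − cos(πr))
β=15°: printed 0.5735 | uniform 4.0500, cycloidal 0.5735, simple-harmonic 1.4714
β=50°: printed 13.5000 | uniform 13.5000, cycloidal 13.5000, simple-harmonic 13.5000
β=65°: printed 21.0265 | uniform 17.5500, cycloidal 21.0265, simple-harmonic 19.6289
β=80°: printed 25.6869 | uniform 21.6000, cycloidal 25.6869, simple-harmonic 24.4217
only one law matches every sample → cycloidal

cycloidal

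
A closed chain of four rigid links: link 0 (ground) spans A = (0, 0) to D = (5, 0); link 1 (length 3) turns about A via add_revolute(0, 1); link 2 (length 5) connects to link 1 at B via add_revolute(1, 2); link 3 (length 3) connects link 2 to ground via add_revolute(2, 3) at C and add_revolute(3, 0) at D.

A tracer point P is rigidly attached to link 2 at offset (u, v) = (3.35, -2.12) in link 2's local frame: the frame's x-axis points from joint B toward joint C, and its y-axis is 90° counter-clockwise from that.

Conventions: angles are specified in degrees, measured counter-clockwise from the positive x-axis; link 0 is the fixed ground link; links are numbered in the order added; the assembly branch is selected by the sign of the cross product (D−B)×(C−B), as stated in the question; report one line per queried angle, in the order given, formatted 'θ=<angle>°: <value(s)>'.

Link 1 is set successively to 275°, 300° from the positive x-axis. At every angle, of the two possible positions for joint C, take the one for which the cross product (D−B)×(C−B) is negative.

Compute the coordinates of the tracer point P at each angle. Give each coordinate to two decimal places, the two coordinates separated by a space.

A=(0,0), D=(5.00,0)
θ=275°: B = A + 3.00·(cos275°, sin275°) = (0.2615, -2.9886)
θ=275°: |BD| = 5.6023
θ=275°: circle(B,5.00) ∩ circle(D,3.00): a=4.2291, h=2.6673
θ=275°:   candidates: C₊=(2.4157,1.5236) cross=14.943; C₋=(5.2615,-2.9886) cross=-14.943
θ=275°:   branch - wants cross < 0 → take C=(5.2615,-2.9886) (cross=-14.943)
θ=275°: ex = (C−B)/|BC| = (1.0000,0.0000); ey = (-0.0000,1.0000)
θ=275°: P = B + 3.35·ex + -2.12·ey = (3.6115,-5.1086)
θ=300°: B = A + 3.00·(cos300°, sin300°) = (1.5000, -2.5981)
θ=300°: |BD| = 4.3589
θ=300°: circle(B,5.00) ∩ circle(D,3.00): a=4.0148, h=2.9802
θ=300°:   candidates: C₊=(2.9474,2.1879) cross=12.990; C₋=(6.5000,-2.5981) cross=-12.990
θ=300°:   branch - wants cross < 0 → take C=(6.5000,-2.5981) (cross=-12.990)
θ=300°: ex = (C−B)/|BC| = (1.0000,0.0000); ey = (-0.0000,1.0000)
θ=300°: P = B + 3.35·ex + -2.12·ey = (4.8500,-4.7181)

θ=275°: 3.61 -5.11
θ=300°: 4.85 -4.72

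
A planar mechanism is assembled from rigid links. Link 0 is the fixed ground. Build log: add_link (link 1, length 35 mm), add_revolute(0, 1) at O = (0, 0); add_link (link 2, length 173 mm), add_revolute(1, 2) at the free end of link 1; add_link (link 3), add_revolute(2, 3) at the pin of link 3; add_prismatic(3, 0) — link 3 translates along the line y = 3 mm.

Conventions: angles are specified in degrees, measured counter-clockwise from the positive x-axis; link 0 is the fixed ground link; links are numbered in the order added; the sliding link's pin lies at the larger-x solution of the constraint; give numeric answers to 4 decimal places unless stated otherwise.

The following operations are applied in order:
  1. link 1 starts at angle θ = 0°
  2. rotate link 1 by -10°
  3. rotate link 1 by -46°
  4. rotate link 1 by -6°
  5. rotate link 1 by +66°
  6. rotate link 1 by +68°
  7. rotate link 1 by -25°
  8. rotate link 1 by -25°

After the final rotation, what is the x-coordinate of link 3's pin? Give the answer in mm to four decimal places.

geometry: r = 35 mm, L = 173 mm, e = 3 mm; θ starts at 0°
rotate link 1 by -10°: θ ← 0° -10° = -10°
rotate link 1 by -46°: θ ← -10° -46° = -56°
rotate link 1 by -6°: θ ← -56° -6° = -62°
rotate link 1 by +66°: θ ← -62° +66° = 4°
rotate link 1 by +68°: θ ← 4° +68° = 72°
rotate link 1 by -25°: θ ← 72° -25° = 47°
rotate link 1 by -25°: θ ← 47° -25° = 22°
crank pin P = (r cos θ, r sin θ) = (32.451435, 13.111231)
h = r sin θ − e = 13.111231 − 3 = 10.111231
x = r cos θ + √(L² − h²) = 32.451435 + 172.704265 = 205.155700

205.1557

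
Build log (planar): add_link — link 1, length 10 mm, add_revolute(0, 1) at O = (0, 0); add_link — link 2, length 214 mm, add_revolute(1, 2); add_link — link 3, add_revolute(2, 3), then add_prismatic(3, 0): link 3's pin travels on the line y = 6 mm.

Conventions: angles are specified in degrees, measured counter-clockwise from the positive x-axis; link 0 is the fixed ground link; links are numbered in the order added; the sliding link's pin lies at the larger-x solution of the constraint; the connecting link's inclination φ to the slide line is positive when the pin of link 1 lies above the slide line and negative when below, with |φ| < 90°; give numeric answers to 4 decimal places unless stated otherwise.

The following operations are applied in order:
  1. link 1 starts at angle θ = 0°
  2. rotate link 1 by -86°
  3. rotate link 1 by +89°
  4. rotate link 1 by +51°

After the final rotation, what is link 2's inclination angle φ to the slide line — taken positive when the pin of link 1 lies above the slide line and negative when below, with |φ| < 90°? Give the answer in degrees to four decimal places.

geometry: r = 10 mm, L = 214 mm, e = 6 mm; θ starts at 0°
rotate link 1 by -86°: θ ← 0° -86° = -86°
rotate link 1 by +89°: θ ← -86° +89° = 3°
rotate link 1 by +51°: θ ← 3° +51° = 54°
h = r sin θ − e = 8.090170 − 6 = 2.090170
sin φ = h / L = 2.090170 / 214 = 0.00976715
φ = arcsin(0.00976715) = 0.559625°

0.5596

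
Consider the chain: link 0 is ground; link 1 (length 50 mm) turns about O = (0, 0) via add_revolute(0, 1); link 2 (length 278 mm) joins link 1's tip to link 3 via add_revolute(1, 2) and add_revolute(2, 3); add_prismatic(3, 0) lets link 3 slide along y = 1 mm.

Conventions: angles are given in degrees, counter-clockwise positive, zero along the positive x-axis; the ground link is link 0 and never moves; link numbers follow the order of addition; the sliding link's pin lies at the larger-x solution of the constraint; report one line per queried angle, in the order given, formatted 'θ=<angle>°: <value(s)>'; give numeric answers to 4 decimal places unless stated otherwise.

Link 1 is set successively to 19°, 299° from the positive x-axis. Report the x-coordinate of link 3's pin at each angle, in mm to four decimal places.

geometry: r = 50 mm, L = 278 mm, e = 1 mm
θ=19°: crank pin P = (r cos θ, r sin θ) = (47.275929, 16.278408)
θ=19°: h = r sin θ − e = 16.278408 − 1 = 15.278408
θ=19°: x = r cos θ + √(L² − h²) = 47.275929 + 277.579845 = 324.855774
θ=299°: crank pin P = (r cos θ, r sin θ) = (24.240481, -43.730985)
θ=299°: h = r sin θ − e = -43.730985 − 1 = -44.730985
θ=299°: x = r cos θ + √(L² − h²) = 24.240481 + 274.377730 = 298.618211

θ=19°: 324.8558
θ=299°: 298.6182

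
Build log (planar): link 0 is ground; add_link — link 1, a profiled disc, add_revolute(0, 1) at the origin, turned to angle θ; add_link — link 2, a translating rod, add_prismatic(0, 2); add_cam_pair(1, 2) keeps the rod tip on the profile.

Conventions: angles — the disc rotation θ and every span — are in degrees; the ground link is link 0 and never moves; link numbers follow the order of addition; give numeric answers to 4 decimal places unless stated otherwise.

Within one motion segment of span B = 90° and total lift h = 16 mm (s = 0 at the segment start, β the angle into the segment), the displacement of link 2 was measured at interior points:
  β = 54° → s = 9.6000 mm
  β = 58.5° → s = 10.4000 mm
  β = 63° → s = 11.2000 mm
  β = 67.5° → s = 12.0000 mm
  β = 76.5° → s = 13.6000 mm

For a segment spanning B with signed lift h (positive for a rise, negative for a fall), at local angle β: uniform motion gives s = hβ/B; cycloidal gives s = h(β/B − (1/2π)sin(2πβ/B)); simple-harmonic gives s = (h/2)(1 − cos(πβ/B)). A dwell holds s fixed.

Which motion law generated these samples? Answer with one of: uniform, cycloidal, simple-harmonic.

candidates at β/B = r: uniform s = h·r (linear in β); cycloidal s = h·(r − sin(2πr)/(2π)); simple-harmonic s = (h/2)(1 − cos(πr))
β=54°: printed 9.6000 | uniform 9.6000, cycloidal 11.0968, simple-harmonic 10.4721
β=58.5°: printed 10.4000 | uniform 10.4000, cycloidal 12.4601, simple-harmonic 11.6319
β=63°: printed 11.2000 | uniform 11.2000, cycloidal 13.6218, simple-harmonic 12.7023
β=67.5°: printed 12.0000 | uniform 12.0000, cycloidal 14.5465, simple-harmonic 13.6569
β=76.5°: printed 13.6000 | uniform 13.6000, cycloidal 15.6601, simple-harmonic 15.1281
only one law matches every sample → uniform

uniform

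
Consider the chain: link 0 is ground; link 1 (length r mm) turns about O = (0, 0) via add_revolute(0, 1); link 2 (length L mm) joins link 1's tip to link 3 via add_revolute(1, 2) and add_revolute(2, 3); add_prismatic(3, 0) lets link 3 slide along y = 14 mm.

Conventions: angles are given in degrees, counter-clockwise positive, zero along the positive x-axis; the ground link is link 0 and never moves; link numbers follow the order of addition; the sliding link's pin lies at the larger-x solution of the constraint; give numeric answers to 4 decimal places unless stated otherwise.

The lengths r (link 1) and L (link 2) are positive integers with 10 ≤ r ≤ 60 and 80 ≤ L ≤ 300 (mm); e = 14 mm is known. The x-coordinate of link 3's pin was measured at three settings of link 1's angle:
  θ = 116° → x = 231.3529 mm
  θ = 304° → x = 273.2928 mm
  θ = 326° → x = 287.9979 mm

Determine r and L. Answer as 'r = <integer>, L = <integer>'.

constraint per measurement: (x − r cos θ)² + (r sin θ − e)² = L²
subtracting the θ₁ and θ₂ equations cancels the r² and L² terms:
r = (x₁² − x₂²) / (2[(x₁cos θ₁ + e sin θ₁) − (x₂cos θ₂ + e sin θ₂)]) = 46.0000 → r = 46
L² = (x₁ − r cos θ₁)² + (r sin θ₁ − e)² = 64009.0137 → L = 253.0000 → L = 253
check at θ₃=326°: x = 287.9979 (printed 287.9979) ✓

r = 46, L = 253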